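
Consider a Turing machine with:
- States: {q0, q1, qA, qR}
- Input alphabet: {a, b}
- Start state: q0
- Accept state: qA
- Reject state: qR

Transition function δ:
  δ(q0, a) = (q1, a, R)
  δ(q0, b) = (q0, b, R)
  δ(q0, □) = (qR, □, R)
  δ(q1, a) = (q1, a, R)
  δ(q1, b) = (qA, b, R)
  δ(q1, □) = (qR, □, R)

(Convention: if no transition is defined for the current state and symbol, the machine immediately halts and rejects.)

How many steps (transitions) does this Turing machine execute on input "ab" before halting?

Execution trace:
Initial: [q0]ab
Step 1: δ(q0, a) = (q1, a, R) → a[q1]b
Step 2: δ(q1, b) = (qA, b, R) → ab[qA]□

The machine reaches the accept state qA and halts.

The machine executed 2 steps before halting.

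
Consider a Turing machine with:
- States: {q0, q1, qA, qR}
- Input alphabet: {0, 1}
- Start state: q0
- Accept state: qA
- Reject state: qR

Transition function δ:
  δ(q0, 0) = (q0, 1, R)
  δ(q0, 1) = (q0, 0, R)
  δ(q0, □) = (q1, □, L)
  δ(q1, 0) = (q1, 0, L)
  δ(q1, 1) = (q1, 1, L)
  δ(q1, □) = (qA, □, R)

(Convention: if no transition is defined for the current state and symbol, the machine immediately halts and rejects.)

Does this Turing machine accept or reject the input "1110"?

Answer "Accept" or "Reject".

Execution trace:
Initial: [q0]1110
Step 1: δ(q0, 1) = (q0, 0, R) → 0[q0]110
Step 2: δ(q0, 1) = (q0, 0, R) → 00[q0]10
Step 3: δ(q0, 1) = (q0, 0, R) → 000[q0]0
Step 4: δ(q0, 0) = (q0, 1, R) → 0001[q0]□
Step 5: δ(q0, □) = (q1, □, L) → 000[q1]1□
Step 6: δ(q1, 1) = (q1, 1, L) → 00[q1]01□
Step 7: δ(q1, 0) = (q1, 0, L) → 0[q1]001□
Step 8: δ(q1, 0) = (q1, 0, L) → [q1]0001□
Step 9: δ(q1, 0) = (q1, 0, L) → [q1]□0001□
Step 10: δ(q1, □) = (qA, □, R) → □[qA]0001□

The machine reaches the accept state qA and halts.

Answer: Accept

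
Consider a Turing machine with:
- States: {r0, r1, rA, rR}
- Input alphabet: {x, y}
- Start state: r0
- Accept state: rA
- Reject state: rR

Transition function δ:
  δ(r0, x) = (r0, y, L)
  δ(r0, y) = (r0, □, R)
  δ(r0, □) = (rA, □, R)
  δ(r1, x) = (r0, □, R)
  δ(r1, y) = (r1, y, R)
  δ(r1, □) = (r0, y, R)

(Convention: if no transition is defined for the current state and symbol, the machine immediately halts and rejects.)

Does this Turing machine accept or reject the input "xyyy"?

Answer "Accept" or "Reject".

Execution trace:
Initial: [r0]xyyy
Step 1: δ(r0, x) = (r0, y, L) → [r0]□yyyy
Step 2: δ(r0, □) = (rA, □, R) → □[rA]yyyy

The machine reaches the accept state rA and halts.

Answer: Accept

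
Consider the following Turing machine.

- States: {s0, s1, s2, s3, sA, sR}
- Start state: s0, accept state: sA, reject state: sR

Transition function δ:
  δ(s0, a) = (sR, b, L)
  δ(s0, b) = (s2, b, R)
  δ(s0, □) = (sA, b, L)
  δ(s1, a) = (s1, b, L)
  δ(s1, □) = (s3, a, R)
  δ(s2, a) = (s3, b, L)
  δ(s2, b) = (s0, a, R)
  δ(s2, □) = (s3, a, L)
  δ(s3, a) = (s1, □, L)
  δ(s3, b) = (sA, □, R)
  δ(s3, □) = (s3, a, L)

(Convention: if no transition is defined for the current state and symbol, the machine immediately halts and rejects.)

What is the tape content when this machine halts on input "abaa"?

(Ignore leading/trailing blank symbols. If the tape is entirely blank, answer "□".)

Execution trace:
Initial: [s0]abaa
Step 1: δ(s0, a) = (sR, b, L) → [sR]□bbaa

The machine reaches the reject state sR and halts.

Final tape (ignoring leading/trailing blanks): bbaa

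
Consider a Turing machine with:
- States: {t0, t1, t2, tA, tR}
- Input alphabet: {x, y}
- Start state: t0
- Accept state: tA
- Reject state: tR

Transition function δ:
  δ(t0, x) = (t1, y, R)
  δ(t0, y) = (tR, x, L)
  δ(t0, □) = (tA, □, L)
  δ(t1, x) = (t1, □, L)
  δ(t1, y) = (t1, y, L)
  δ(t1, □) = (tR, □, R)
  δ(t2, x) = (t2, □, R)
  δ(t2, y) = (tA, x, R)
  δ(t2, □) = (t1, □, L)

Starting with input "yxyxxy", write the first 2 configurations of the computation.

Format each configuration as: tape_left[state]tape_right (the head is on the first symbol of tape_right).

Transitions applied:
Step 1: δ(t0, y) = (tR, x, L)

The first 2 configurations are:
[t0]yxyxxy ⊢ [tR]□xxyxxy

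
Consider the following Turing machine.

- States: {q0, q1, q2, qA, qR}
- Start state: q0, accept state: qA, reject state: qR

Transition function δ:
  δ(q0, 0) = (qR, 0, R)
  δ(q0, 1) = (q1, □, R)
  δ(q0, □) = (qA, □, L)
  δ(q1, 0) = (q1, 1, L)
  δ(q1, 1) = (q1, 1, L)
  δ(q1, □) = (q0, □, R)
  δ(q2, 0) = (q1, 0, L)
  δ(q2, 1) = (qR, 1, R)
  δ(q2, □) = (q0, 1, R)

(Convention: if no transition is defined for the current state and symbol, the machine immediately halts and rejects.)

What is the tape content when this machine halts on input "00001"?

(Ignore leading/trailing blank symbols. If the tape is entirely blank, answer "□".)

Execution trace:
Initial: [q0]00001
Step 1: δ(q0, 0) = (qR, 0, R) → 0[qR]0001

The machine reaches the reject state qR and halts.

Final tape (ignoring leading/trailing blanks): 00001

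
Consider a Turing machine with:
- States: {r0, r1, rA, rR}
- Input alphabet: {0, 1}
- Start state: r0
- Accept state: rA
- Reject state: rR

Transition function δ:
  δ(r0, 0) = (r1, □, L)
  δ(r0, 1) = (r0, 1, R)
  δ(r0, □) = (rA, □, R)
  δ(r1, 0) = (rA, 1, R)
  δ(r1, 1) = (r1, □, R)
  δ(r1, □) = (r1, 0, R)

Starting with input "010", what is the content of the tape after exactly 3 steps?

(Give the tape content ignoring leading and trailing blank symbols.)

Execution trace:
Initial: [r0]010
Step 1: δ(r0, 0) = (r1, □, L) → [r1]□□10
Step 2: δ(r1, □) = (r1, 0, R) → 0[r1]□10
Step 3: δ(r1, □) = (r1, 0, R) → 00[r1]10

After 3 steps, the tape (ignoring leading/trailing blanks) is: 0010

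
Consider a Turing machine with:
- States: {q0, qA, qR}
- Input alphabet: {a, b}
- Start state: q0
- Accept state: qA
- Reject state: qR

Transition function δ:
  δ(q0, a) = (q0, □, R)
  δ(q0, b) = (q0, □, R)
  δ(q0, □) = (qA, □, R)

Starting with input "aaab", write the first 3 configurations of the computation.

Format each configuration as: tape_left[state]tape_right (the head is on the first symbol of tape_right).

Transitions applied:
Step 1: δ(q0, a) = (q0, □, R)
Step 2: δ(q0, a) = (q0, □, R)

The first 3 configurations are:
[q0]aaab ⊢ □[q0]aab ⊢ □□[q0]ab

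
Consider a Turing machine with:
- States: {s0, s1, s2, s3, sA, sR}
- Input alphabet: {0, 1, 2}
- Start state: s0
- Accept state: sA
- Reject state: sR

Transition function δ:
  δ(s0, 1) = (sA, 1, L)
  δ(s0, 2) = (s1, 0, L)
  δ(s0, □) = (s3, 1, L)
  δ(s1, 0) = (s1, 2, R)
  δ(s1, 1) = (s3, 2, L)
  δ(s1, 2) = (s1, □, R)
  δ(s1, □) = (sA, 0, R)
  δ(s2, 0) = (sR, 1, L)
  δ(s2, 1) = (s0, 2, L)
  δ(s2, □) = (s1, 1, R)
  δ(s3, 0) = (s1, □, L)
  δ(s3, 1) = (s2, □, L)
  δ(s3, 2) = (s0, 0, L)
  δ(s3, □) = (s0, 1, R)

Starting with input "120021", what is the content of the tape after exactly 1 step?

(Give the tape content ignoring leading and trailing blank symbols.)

Execution trace:
Initial: [s0]120021
Step 1: δ(s0, 1) = (sA, 1, L) → [sA]□120021

The machine reaches the accept state sA and halts.

After 1 step, the tape (ignoring leading/trailing blanks) is: 120021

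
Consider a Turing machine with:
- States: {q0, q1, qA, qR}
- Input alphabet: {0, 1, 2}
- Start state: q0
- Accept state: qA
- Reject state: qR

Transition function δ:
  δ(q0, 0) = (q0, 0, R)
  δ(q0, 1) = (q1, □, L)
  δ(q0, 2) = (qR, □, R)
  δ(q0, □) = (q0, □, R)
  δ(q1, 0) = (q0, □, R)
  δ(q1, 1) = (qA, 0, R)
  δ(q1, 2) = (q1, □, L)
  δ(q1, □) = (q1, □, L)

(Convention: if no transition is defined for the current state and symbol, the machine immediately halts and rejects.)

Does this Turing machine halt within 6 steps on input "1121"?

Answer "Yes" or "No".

Execution trace:
Initial: [q0]1121
Step 1: δ(q0, 1) = (q1, □, L) → [q1]□□121
Step 2: δ(q1, □) = (q1, □, L) → [q1]□□□121
Step 3: δ(q1, □) = (q1, □, L) → [q1]□□□□121
Step 4: δ(q1, □) = (q1, □, L) → [q1]□□□□□121
Step 5: δ(q1, □) = (q1, □, L) → [q1]□□□□□□121
Step 6: δ(q1, □) = (q1, □, L) → [q1]□□□□□□□121

The machine has not reached a halting state after 6 steps.
The machine did not halt within the 6-step bound.

Answer: No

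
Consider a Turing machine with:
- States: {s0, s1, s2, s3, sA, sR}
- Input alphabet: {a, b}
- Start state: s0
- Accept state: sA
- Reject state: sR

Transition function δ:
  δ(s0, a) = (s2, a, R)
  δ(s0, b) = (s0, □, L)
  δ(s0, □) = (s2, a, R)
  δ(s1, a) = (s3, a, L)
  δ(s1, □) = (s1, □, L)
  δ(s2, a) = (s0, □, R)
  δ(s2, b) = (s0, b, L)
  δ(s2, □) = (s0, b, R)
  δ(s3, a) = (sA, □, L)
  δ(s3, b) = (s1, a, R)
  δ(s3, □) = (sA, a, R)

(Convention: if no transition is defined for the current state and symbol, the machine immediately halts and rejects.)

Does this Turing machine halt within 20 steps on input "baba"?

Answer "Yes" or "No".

Execution trace:
Initial: [s0]baba
Step 1: δ(s0, b) = (s0, □, L) → [s0]□□aba
Step 2: δ(s0, □) = (s2, a, R) → a[s2]□aba
Step 3: δ(s2, □) = (s0, b, R) → ab[s0]aba
Step 4: δ(s0, a) = (s2, a, R) → aba[s2]ba
Step 5: δ(s2, b) = (s0, b, L) → ab[s0]aba
Step 6: δ(s0, a) = (s2, a, R) → aba[s2]ba
Step 7: δ(s2, b) = (s0, b, L) → ab[s0]aba
Step 8: δ(s0, a) = (s2, a, R) → aba[s2]ba
Step 9: δ(s2, b) = (s0, b, L) → ab[s0]aba
Step 10: δ(s0, a) = (s2, a, R) → aba[s2]ba
Step 11: δ(s2, b) = (s0, b, L) → ab[s0]aba
Step 12: δ(s0, a) = (s2, a, R) → aba[s2]ba
Step 13: δ(s2, b) = (s0, b, L) → ab[s0]aba
Step 14: δ(s0, a) = (s2, a, R) → aba[s2]ba
Step 15: δ(s2, b) = (s0, b, L) → ab[s0]aba
Step 16: δ(s0, a) = (s2, a, R) → aba[s2]ba
Step 17: δ(s2, b) = (s0, b, L) → ab[s0]aba
Step 18: δ(s0, a) = (s2, a, R) → aba[s2]ba
Step 19: δ(s2, b) = (s0, b, L) → ab[s0]aba
Step 20: δ(s0, a) = (s2, a, R) → aba[s2]ba

The machine has not reached a halting state after 20 steps.
The machine did not halt within the 20-step bound.

Answer: No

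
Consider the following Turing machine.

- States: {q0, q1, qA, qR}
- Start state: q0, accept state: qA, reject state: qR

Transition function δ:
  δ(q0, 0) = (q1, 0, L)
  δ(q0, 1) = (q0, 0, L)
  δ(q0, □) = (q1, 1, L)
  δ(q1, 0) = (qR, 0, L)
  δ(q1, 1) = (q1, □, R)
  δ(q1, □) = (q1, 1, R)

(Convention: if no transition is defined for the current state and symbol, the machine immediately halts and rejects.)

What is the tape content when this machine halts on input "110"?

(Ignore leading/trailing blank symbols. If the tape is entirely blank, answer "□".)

Execution trace:
Initial: [q0]110
Step 1: δ(q0, 1) = (q0, 0, L) → [q0]□010
Step 2: δ(q0, □) = (q1, 1, L) → [q1]□1010
Step 3: δ(q1, □) = (q1, 1, R) → 1[q1]1010
Step 4: δ(q1, 1) = (q1, □, R) → 1□[q1]010
Step 5: δ(q1, 0) = (qR, 0, L) → 1[qR]□010

The machine reaches the reject state qR and halts.

Final tape (ignoring leading/trailing blanks): 1□010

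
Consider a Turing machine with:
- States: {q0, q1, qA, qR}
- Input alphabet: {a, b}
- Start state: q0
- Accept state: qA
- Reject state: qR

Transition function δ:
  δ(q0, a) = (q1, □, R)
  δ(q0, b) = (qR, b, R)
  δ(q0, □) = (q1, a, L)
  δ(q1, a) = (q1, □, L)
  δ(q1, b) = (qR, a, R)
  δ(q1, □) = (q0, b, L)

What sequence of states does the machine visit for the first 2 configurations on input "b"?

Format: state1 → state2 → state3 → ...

Execution trace:
Initial: [q0]b
Step 1: δ(q0, b) = (qR, b, R) → b[qR]□

The machine reaches the reject state qR and halts.

State sequence: q0 → qR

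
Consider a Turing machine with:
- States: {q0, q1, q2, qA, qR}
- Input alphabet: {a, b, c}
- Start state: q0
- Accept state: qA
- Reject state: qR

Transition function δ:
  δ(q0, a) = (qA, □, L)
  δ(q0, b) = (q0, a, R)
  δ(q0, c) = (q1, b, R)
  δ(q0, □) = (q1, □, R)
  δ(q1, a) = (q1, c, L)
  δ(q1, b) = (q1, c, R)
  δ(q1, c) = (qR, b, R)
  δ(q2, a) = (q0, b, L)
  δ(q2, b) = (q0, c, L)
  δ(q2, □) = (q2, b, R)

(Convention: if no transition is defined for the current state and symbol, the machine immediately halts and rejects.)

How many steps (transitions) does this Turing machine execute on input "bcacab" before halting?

Execution trace:
Initial: [q0]bcacab
Step 1: δ(q0, b) = (q0, a, R) → a[q0]cacab
Step 2: δ(q0, c) = (q1, b, R) → ab[q1]acab
Step 3: δ(q1, a) = (q1, c, L) → a[q1]bccab
Step 4: δ(q1, b) = (q1, c, R) → ac[q1]ccab
Step 5: δ(q1, c) = (qR, b, R) → acb[qR]cab

The machine reaches the reject state qR and halts.

The machine executed 5 steps before halting.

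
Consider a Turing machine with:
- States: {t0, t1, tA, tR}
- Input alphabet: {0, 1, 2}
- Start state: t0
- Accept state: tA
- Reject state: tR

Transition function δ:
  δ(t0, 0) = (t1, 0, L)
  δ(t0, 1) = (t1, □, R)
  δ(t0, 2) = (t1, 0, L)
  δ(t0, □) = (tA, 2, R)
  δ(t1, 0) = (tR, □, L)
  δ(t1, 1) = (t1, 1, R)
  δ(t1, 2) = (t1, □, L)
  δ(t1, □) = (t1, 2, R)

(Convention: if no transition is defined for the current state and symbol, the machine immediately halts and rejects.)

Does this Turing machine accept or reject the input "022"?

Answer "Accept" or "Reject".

Execution trace:
Initial: [t0]022
Step 1: δ(t0, 0) = (t1, 0, L) → [t1]□022
Step 2: δ(t1, □) = (t1, 2, R) → 2[t1]022
Step 3: δ(t1, 0) = (tR, □, L) → [tR]2□22

The machine reaches the reject state tR and halts.

Answer: Reject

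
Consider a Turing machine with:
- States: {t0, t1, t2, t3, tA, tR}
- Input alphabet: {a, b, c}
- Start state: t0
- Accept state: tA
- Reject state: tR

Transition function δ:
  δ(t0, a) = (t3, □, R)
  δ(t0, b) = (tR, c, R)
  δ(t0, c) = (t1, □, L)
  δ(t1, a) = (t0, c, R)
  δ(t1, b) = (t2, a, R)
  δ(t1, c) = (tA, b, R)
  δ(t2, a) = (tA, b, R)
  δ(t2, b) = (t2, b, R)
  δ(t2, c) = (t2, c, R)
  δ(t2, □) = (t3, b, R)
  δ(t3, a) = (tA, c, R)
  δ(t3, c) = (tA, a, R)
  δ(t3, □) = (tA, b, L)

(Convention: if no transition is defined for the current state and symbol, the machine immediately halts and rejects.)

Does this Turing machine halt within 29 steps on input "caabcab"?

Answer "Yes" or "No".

Execution trace:
Initial: [t0]caabcab
Step 1: δ(t0, c) = (t1, □, L) → [t1]□□aabcab

No transition is defined for δ(t1, □). By convention the machine halts and rejects.
The machine halted after 1 step (within the 29-step bound).

Answer: Yes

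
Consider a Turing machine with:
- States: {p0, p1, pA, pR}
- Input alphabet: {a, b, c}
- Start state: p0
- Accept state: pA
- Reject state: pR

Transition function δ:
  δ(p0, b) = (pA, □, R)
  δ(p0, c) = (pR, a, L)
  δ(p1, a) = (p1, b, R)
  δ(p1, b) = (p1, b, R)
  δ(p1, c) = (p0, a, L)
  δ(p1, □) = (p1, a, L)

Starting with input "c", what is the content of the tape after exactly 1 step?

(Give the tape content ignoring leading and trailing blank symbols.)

Execution trace:
Initial: [p0]c
Step 1: δ(p0, c) = (pR, a, L) → [pR]□a

The machine reaches the reject state pR and halts.

After 1 step, the tape (ignoring leading/trailing blanks) is: a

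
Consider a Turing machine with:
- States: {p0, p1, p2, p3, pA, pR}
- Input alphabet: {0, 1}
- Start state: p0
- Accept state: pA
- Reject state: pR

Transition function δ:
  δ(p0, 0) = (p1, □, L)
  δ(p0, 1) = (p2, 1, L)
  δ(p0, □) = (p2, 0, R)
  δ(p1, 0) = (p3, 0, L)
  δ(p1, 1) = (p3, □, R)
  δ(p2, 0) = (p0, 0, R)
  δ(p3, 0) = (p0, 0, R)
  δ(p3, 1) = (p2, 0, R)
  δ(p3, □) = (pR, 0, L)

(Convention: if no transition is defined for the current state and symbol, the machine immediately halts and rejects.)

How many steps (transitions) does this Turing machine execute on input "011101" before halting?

Execution trace:
Initial: [p0]011101
Step 1: δ(p0, 0) = (p1, □, L) → [p1]□□11101

No transition is defined for δ(p1, □). By convention the machine halts and rejects.

The machine executed 1 step before halting.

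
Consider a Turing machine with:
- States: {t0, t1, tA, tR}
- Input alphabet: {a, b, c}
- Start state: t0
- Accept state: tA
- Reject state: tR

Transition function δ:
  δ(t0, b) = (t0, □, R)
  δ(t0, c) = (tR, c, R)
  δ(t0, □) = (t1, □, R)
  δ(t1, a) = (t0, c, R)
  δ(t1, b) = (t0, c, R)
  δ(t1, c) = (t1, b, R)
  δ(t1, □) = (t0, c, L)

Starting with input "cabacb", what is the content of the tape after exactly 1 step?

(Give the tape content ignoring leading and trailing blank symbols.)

Execution trace:
Initial: [t0]cabacb
Step 1: δ(t0, c) = (tR, c, R) → c[tR]abacb

The machine reaches the reject state tR and halts.

After 1 step, the tape (ignoring leading/trailing blanks) is: cabacb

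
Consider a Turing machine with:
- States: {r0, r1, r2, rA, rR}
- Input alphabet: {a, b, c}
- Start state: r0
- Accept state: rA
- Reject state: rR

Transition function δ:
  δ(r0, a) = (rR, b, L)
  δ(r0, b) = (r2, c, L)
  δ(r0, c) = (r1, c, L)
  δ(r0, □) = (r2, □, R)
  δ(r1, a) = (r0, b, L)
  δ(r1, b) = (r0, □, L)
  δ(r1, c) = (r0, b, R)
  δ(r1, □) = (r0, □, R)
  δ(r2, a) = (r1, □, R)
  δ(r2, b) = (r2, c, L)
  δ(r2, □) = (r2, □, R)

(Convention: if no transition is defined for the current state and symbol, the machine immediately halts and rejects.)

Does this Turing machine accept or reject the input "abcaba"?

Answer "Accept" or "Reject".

Execution trace:
Initial: [r0]abcaba
Step 1: δ(r0, a) = (rR, b, L) → [rR]□bbcaba

The machine reaches the reject state rR and halts.

Answer: Reject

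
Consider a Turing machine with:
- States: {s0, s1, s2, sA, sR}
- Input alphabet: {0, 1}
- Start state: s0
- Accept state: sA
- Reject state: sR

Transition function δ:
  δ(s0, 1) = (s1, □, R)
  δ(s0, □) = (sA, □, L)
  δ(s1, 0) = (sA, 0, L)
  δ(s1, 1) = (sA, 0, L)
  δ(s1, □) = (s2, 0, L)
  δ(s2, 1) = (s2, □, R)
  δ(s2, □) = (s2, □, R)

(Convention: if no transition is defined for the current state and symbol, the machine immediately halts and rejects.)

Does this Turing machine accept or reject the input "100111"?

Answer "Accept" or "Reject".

Execution trace:
Initial: [s0]100111
Step 1: δ(s0, 1) = (s1, □, R) → □[s1]00111
Step 2: δ(s1, 0) = (sA, 0, L) → [sA]□00111

The machine reaches the accept state sA and halts.

Answer: Accept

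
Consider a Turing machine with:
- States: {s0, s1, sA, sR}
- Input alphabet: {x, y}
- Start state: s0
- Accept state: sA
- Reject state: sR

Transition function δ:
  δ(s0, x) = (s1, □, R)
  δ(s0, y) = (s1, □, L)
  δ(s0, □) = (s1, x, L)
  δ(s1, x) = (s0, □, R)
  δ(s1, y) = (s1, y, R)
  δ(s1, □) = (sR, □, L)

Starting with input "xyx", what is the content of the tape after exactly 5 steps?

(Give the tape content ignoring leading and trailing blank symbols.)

Execution trace:
Initial: [s0]xyx
Step 1: δ(s0, x) = (s1, □, R) → □[s1]yx
Step 2: δ(s1, y) = (s1, y, R) → □y[s1]x
Step 3: δ(s1, x) = (s0, □, R) → □y□[s0]□
Step 4: δ(s0, □) = (s1, x, L) → □y[s1]□x
Step 5: δ(s1, □) = (sR, □, L) → □[sR]y□x

The machine reaches the reject state sR and halts.

After 5 steps, the tape (ignoring leading/trailing blanks) is: y□x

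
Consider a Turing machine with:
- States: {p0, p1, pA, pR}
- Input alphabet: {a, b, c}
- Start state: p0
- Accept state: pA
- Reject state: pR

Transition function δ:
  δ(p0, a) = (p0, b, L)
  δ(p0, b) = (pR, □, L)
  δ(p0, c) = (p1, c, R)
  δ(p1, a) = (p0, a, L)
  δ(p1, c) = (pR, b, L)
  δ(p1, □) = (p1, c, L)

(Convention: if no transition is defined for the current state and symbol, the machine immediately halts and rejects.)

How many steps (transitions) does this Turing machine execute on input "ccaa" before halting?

Execution trace:
Initial: [p0]ccaa
Step 1: δ(p0, c) = (p1, c, R) → c[p1]caa
Step 2: δ(p1, c) = (pR, b, L) → [pR]cbaa

The machine reaches the reject state pR and halts.

The machine executed 2 steps before halting.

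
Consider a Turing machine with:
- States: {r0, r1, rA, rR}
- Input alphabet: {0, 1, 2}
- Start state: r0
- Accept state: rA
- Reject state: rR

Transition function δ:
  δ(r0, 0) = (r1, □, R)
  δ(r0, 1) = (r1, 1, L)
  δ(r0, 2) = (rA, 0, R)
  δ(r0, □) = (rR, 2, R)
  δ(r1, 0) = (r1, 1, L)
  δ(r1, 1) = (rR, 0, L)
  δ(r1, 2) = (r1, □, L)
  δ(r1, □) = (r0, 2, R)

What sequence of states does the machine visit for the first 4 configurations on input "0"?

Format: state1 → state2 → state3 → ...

Execution trace:
Initial: [r0]0
Step 1: δ(r0, 0) = (r1, □, R) → □[r1]□
Step 2: δ(r1, □) = (r0, 2, R) → □2[r0]□
Step 3: δ(r0, □) = (rR, 2, R) → □22[rR]□

The machine reaches the reject state rR and halts.

State sequence: r0 → r1 → r0 → rR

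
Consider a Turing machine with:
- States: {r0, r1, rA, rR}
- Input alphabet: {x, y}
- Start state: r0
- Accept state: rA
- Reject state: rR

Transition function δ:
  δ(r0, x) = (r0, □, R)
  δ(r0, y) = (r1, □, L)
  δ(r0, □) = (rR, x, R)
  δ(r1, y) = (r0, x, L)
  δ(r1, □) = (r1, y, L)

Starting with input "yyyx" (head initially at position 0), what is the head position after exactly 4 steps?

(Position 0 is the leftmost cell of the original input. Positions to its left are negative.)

Execution trace (head position shown):
Step 0: [r0]yyyx  (head at position 0)
Step 1: move left → [r1]□□yyx  (head at position -1)
Step 2: move left → [r1]□y□yyx  (head at position -2)
Step 3: move left → [r1]□yy□yyx  (head at position -3)
Step 4: move left → [r1]□yyy□yyx  (head at position -4)

After 4 steps, the head is at position -4.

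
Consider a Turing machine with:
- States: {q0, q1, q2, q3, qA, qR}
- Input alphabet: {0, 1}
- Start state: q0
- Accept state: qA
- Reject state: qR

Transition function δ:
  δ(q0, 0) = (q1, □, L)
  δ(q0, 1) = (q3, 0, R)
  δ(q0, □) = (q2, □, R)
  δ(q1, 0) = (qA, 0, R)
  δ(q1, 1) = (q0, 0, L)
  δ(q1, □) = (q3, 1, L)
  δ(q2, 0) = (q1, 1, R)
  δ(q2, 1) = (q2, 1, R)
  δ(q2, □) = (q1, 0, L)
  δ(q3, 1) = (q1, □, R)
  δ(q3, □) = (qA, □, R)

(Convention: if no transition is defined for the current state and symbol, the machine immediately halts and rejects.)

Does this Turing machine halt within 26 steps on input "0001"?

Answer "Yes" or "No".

Execution trace:
Initial: [q0]0001
Step 1: δ(q0, 0) = (q1, □, L) → [q1]□□001
Step 2: δ(q1, □) = (q3, 1, L) → [q3]□1□001
Step 3: δ(q3, □) = (qA, □, R) → □[qA]1□001

The machine reaches the accept state qA and halts.
The machine halted after 3 steps (within the 26-step bound).

Answer: Yes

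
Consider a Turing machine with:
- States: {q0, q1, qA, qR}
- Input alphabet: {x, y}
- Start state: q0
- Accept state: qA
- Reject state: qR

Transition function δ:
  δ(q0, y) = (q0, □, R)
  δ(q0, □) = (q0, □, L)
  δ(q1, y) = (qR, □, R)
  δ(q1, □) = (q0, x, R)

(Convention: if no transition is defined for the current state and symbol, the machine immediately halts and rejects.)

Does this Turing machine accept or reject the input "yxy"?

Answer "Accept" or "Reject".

Execution trace:
Initial: [q0]yxy
Step 1: δ(q0, y) = (q0, □, R) → □[q0]xy

No transition is defined for δ(q0, x). By convention the machine halts and rejects.

Answer: Reject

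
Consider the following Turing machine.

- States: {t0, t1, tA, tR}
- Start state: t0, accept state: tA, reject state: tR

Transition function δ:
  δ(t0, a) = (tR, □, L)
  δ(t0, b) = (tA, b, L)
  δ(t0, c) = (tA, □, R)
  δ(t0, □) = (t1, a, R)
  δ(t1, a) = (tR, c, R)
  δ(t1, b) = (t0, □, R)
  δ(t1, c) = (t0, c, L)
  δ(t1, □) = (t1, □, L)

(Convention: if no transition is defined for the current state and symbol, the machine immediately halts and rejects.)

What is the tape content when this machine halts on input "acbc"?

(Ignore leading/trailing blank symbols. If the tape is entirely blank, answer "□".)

Execution trace:
Initial: [t0]acbc
Step 1: δ(t0, a) = (tR, □, L) → [tR]□□cbc

The machine reaches the reject state tR and halts.

Final tape (ignoring leading/trailing blanks): cbc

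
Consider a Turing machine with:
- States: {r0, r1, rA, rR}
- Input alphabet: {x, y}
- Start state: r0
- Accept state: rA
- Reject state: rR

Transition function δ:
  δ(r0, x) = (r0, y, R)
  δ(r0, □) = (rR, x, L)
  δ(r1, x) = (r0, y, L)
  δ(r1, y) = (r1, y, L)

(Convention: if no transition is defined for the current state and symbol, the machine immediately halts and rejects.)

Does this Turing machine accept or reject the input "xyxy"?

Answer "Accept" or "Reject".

Execution trace:
Initial: [r0]xyxy
Step 1: δ(r0, x) = (r0, y, R) → y[r0]yxy

No transition is defined for δ(r0, y). By convention the machine halts and rejects.

Answer: Reject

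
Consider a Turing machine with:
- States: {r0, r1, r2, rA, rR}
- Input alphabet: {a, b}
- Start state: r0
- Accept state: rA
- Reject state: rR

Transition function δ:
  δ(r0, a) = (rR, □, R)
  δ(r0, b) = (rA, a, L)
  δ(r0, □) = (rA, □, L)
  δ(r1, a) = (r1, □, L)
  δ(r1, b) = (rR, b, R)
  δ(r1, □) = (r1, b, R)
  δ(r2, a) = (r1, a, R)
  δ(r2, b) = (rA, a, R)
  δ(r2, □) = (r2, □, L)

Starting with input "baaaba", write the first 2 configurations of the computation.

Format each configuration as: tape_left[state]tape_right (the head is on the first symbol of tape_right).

Transitions applied:
Step 1: δ(r0, b) = (rA, a, L)

The first 2 configurations are:
[r0]baaaba ⊢ [rA]□aaaaba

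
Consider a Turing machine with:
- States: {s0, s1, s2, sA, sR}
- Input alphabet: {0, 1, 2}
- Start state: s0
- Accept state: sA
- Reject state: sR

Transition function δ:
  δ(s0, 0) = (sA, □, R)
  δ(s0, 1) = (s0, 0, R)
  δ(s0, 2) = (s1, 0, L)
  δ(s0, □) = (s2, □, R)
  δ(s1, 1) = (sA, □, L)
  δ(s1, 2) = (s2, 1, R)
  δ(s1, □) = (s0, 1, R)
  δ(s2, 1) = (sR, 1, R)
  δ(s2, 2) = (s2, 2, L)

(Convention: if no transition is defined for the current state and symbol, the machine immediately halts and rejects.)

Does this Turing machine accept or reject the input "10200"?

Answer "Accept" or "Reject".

Execution trace:
Initial: [s0]10200
Step 1: δ(s0, 1) = (s0, 0, R) → 0[s0]0200
Step 2: δ(s0, 0) = (sA, □, R) → 0□[sA]200

The machine reaches the accept state sA and halts.

Answer: Accept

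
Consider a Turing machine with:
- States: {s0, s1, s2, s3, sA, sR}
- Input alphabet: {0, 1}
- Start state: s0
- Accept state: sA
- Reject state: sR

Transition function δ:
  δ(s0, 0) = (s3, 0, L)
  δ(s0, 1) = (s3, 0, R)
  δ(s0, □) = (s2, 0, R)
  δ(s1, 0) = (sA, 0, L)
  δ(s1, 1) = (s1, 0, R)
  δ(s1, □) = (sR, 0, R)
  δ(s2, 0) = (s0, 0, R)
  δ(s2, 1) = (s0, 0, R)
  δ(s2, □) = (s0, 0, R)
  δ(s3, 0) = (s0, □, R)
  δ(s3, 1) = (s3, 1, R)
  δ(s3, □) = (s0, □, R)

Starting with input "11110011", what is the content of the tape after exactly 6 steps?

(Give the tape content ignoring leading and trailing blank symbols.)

Execution trace:
Initial: [s0]11110011
Step 1: δ(s0, 1) = (s3, 0, R) → 0[s3]1110011
Step 2: δ(s3, 1) = (s3, 1, R) → 01[s3]110011
Step 3: δ(s3, 1) = (s3, 1, R) → 011[s3]10011
Step 4: δ(s3, 1) = (s3, 1, R) → 0111[s3]0011
Step 5: δ(s3, 0) = (s0, □, R) → 0111□[s0]011
Step 6: δ(s0, 0) = (s3, 0, L) → 0111[s3]□011

After 6 steps, the tape (ignoring leading/trailing blanks) is: 0111□011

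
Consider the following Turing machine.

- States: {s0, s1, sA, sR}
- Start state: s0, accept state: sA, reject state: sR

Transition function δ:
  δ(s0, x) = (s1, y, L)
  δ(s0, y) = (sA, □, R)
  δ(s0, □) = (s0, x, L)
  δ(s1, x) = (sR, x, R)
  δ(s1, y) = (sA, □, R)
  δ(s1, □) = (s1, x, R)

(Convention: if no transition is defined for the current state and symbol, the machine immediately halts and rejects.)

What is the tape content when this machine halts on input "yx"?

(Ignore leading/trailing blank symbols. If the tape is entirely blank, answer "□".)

Execution trace:
Initial: [s0]yx
Step 1: δ(s0, y) = (sA, □, R) → □[sA]x

The machine reaches the accept state sA and halts.

Final tape (ignoring leading/trailing blanks): x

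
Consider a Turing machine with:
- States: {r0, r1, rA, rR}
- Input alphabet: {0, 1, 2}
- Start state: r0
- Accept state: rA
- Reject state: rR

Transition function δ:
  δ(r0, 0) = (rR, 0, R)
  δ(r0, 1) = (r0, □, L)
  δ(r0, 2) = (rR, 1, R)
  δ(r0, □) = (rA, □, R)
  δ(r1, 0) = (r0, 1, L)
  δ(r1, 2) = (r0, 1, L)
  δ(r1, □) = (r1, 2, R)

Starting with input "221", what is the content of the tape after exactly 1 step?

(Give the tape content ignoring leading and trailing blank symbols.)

Execution trace:
Initial: [r0]221
Step 1: δ(r0, 2) = (rR, 1, R) → 1[rR]21

The machine reaches the reject state rR and halts.

After 1 step, the tape (ignoring leading/trailing blanks) is: 121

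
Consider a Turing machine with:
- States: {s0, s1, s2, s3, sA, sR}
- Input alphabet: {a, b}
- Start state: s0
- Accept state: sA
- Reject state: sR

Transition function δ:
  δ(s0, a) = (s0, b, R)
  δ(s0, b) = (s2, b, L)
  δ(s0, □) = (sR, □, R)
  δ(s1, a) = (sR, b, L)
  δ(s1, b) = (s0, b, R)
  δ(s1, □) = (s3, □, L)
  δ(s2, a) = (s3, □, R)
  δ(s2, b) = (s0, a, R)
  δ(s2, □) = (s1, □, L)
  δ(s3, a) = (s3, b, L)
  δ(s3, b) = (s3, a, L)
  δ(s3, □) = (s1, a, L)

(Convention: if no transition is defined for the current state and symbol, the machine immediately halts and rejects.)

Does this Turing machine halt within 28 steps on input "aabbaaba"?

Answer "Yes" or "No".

Execution trace:
Initial: [s0]aabbaaba
Step 1: δ(s0, a) = (s0, b, R) → b[s0]abbaaba
Step 2: δ(s0, a) = (s0, b, R) → bb[s0]bbaaba
Step 3: δ(s0, b) = (s2, b, L) → b[s2]bbbaaba
Step 4: δ(s2, b) = (s0, a, R) → ba[s0]bbaaba
Step 5: δ(s0, b) = (s2, b, L) → b[s2]abbaaba
Step 6: δ(s2, a) = (s3, □, R) → b□[s3]bbaaba
Step 7: δ(s3, b) = (s3, a, L) → b[s3]□abaaba
Step 8: δ(s3, □) = (s1, a, L) → [s1]baabaaba
Step 9: δ(s1, b) = (s0, b, R) → b[s0]aabaaba
Step 10: δ(s0, a) = (s0, b, R) → bb[s0]abaaba
Step 11: δ(s0, a) = (s0, b, R) → bbb[s0]baaba
Step 12: δ(s0, b) = (s2, b, L) → bb[s2]bbaaba
Step 13: δ(s2, b) = (s0, a, R) → bba[s0]baaba
Step 14: δ(s0, b) = (s2, b, L) → bb[s2]abaaba
Step 15: δ(s2, a) = (s3, □, R) → bb□[s3]baaba
Step 16: δ(s3, b) = (s3, a, L) → bb[s3]□aaaba
Step 17: δ(s3, □) = (s1, a, L) → b[s1]baaaaba
Step 18: δ(s1, b) = (s0, b, R) → bb[s0]aaaaba
Step 19: δ(s0, a) = (s0, b, R) → bbb[s0]aaaba
Step 20: δ(s0, a) = (s0, b, R) → bbbb[s0]aaba
Step 21: δ(s0, a) = (s0, b, R) → bbbbb[s0]aba
Step 22: δ(s0, a) = (s0, b, R) → bbbbbb[s0]ba
Step 23: δ(s0, b) = (s2, b, L) → bbbbb[s2]bba
Step 24: δ(s2, b) = (s0, a, R) → bbbbba[s0]ba
Step 25: δ(s0, b) = (s2, b, L) → bbbbb[s2]aba
Step 26: δ(s2, a) = (s3, □, R) → bbbbb□[s3]ba
Step 27: δ(s3, b) = (s3, a, L) → bbbbb[s3]□aa
Step 28: δ(s3, □) = (s1, a, L) → bbbb[s1]baaa

The machine has not reached a halting state after 28 steps.
The machine did not halt within the 28-step bound.

Answer: No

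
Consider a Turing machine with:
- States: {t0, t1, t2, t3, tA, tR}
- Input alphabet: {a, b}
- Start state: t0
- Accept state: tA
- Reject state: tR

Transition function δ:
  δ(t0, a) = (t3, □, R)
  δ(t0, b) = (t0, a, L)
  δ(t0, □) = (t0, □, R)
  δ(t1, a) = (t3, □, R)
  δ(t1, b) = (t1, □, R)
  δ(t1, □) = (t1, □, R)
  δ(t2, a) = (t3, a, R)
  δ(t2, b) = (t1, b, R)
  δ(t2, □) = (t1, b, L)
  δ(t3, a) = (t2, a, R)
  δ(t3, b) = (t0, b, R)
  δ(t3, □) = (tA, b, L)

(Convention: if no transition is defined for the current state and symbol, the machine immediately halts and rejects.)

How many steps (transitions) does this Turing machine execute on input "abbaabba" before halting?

Execution trace:
Initial: [t0]abbaabba
Step 1: δ(t0, a) = (t3, □, R) → □[t3]bbaabba
Step 2: δ(t3, b) = (t0, b, R) → □b[t0]baabba
Step 3: δ(t0, b) = (t0, a, L) → □[t0]baaabba
Step 4: δ(t0, b) = (t0, a, L) → [t0]□aaaabba
Step 5: δ(t0, □) = (t0, □, R) → □[t0]aaaabba
Step 6: δ(t0, a) = (t3, □, R) → □□[t3]aaabba
Step 7: δ(t3, a) = (t2, a, R) → □□a[t2]aabba
Step 8: δ(t2, a) = (t3, a, R) → □□aa[t3]abba
Step 9: δ(t3, a) = (t2, a, R) → □□aaa[t2]bba
Step 10: δ(t2, b) = (t1, b, R) → □□aaab[t1]ba
Step 11: δ(t1, b) = (t1, □, R) → □□aaab□[t1]a
Step 12: δ(t1, a) = (t3, □, R) → □□aaab□□[t3]□
Step 13: δ(t3, □) = (tA, b, L) → □□aaab□[tA]□b

The machine reaches the accept state tA and halts.

The machine executed 13 steps before halting.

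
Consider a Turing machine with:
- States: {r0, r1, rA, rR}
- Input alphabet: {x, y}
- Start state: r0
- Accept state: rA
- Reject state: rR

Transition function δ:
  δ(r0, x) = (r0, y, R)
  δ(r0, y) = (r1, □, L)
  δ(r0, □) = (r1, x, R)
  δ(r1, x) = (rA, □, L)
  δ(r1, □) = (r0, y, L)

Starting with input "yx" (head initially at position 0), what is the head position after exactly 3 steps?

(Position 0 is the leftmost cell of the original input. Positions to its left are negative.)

Execution trace (head position shown):
Step 0: [r0]yx  (head at position 0)
Step 1: move left → [r1]□□x  (head at position -1)
Step 2: move left → [r0]□y□x  (head at position -2)
Step 3: move right → x[r1]y□x  (head at position -1)

After 3 steps, the head is at position -1.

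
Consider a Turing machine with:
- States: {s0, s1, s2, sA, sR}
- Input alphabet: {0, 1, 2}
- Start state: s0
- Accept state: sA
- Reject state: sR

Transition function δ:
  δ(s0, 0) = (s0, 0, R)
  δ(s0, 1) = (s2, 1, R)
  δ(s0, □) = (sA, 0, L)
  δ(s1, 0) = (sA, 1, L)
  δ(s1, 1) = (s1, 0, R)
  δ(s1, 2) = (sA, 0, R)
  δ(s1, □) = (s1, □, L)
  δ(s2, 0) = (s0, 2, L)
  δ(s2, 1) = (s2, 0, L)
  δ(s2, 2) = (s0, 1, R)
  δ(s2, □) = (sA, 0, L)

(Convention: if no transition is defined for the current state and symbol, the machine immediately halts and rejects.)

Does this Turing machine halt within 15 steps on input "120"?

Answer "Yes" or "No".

Execution trace:
Initial: [s0]120
Step 1: δ(s0, 1) = (s2, 1, R) → 1[s2]20
Step 2: δ(s2, 2) = (s0, 1, R) → 11[s0]0
Step 3: δ(s0, 0) = (s0, 0, R) → 110[s0]□
Step 4: δ(s0, □) = (sA, 0, L) → 11[sA]00

The machine reaches the accept state sA and halts.
The machine halted after 4 steps (within the 15-step bound).

Answer: Yes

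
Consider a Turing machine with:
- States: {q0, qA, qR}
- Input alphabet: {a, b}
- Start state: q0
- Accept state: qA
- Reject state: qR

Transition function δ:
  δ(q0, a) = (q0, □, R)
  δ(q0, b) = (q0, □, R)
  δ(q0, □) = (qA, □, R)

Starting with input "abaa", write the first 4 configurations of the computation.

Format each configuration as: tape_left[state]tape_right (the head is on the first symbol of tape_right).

Transitions applied:
Step 1: δ(q0, a) = (q0, □, R)
Step 2: δ(q0, b) = (q0, □, R)
Step 3: δ(q0, a) = (q0, □, R)

The first 4 configurations are:
[q0]abaa ⊢ □[q0]baa ⊢ □□[q0]aa ⊢ □□□[q0]a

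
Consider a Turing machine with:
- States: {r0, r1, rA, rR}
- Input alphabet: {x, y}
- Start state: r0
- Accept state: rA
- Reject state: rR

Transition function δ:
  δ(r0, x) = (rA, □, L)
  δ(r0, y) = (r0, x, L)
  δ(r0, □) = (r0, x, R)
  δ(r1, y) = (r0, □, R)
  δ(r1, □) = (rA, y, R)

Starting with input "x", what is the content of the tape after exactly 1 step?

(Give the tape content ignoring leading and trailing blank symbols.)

Execution trace:
Initial: [r0]x
Step 1: δ(r0, x) = (rA, □, L) → [rA]□□

The machine reaches the accept state rA and halts.

After 1 step, the tape (ignoring leading/trailing blanks) is: □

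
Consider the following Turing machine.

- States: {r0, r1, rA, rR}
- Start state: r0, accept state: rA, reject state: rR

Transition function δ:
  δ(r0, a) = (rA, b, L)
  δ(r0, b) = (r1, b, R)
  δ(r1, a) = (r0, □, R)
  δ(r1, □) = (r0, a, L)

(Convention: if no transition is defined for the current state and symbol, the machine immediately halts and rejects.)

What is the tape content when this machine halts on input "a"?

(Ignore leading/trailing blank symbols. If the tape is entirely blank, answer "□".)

Execution trace:
Initial: [r0]a
Step 1: δ(r0, a) = (rA, b, L) → [rA]□b

The machine reaches the accept state rA and halts.

Final tape (ignoring leading/trailing blanks): b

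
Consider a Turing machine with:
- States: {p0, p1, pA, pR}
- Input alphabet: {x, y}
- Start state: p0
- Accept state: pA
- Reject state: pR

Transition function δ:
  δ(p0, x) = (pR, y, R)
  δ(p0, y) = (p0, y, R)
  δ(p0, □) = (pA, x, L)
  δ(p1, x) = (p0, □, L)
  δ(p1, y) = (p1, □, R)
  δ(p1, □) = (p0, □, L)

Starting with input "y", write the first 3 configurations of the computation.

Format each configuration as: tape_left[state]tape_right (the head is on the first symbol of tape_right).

Transitions applied:
Step 1: δ(p0, y) = (p0, y, R)
Step 2: δ(p0, □) = (pA, x, L)

The first 3 configurations are:
[p0]y ⊢ y[p0]□ ⊢ [pA]yx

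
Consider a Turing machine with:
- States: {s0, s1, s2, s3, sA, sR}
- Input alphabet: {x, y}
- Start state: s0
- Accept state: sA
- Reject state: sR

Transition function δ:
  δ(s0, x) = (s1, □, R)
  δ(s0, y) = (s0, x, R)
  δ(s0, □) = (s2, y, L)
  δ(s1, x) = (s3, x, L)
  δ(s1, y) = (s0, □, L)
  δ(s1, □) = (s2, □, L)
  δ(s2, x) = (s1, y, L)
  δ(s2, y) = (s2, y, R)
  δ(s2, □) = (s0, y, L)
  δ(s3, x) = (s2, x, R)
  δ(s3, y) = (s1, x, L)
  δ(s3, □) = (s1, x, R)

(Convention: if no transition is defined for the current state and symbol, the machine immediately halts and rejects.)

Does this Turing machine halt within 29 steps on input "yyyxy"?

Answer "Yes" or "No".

Execution trace:
Initial: [s0]yyyxy
Step 1: δ(s0, y) = (s0, x, R) → x[s0]yyxy
Step 2: δ(s0, y) = (s0, x, R) → xx[s0]yxy
Step 3: δ(s0, y) = (s0, x, R) → xxx[s0]xy
Step 4: δ(s0, x) = (s1, □, R) → xxx□[s1]y
Step 5: δ(s1, y) = (s0, □, L) → xxx[s0]□□
Step 6: δ(s0, □) = (s2, y, L) → xx[s2]xy□
Step 7: δ(s2, x) = (s1, y, L) → x[s1]xyy□
Step 8: δ(s1, x) = (s3, x, L) → [s3]xxyy□
Step 9: δ(s3, x) = (s2, x, R) → x[s2]xyy□
Step 10: δ(s2, x) = (s1, y, L) → [s1]xyyy□
Step 11: δ(s1, x) = (s3, x, L) → [s3]□xyyy□
Step 12: δ(s3, □) = (s1, x, R) → x[s1]xyyy□
Step 13: δ(s1, x) = (s3, x, L) → [s3]xxyyy□
Step 14: δ(s3, x) = (s2, x, R) → x[s2]xyyy□
Step 15: δ(s2, x) = (s1, y, L) → [s1]xyyyy□
Step 16: δ(s1, x) = (s3, x, L) → [s3]□xyyyy□
Step 17: δ(s3, □) = (s1, x, R) → x[s1]xyyyy□
Step 18: δ(s1, x) = (s3, x, L) → [s3]xxyyyy□
Step 19: δ(s3, x) = (s2, x, R) → x[s2]xyyyy□
Step 20: δ(s2, x) = (s1, y, L) → [s1]xyyyyy□
Step 21: δ(s1, x) = (s3, x, L) → [s3]□xyyyyy□
Step 22: δ(s3, □) = (s1, x, R) → x[s1]xyyyyy□
Step 23: δ(s1, x) = (s3, x, L) → [s3]xxyyyyy□
Step 24: δ(s3, x) = (s2, x, R) → x[s2]xyyyyy□
Step 25: δ(s2, x) = (s1, y, L) → [s1]xyyyyyy□
Step 26: δ(s1, x) = (s3, x, L) → [s3]□xyyyyyy□
Step 27: δ(s3, □) = (s1, x, R) → x[s1]xyyyyyy□
Step 28: δ(s1, x) = (s3, x, L) → [s3]xxyyyyyy□
Step 29: δ(s3, x) = (s2, x, R) → x[s2]xyyyyyy□

The machine has not reached a halting state after 29 steps.
The machine did not halt within the 29-step bound.

Answer: No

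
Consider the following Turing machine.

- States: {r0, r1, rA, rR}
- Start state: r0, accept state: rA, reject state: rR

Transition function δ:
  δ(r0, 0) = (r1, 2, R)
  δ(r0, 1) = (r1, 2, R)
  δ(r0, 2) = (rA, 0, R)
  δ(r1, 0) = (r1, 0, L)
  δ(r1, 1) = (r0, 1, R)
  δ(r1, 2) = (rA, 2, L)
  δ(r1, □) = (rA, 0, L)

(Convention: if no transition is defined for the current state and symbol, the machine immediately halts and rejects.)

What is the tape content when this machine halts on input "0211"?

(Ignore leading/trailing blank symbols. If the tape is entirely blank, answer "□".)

Execution trace:
Initial: [r0]0211
Step 1: δ(r0, 0) = (r1, 2, R) → 2[r1]211
Step 2: δ(r1, 2) = (rA, 2, L) → [rA]2211

The machine reaches the accept state rA and halts.

Final tape (ignoring leading/trailing blanks): 2211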